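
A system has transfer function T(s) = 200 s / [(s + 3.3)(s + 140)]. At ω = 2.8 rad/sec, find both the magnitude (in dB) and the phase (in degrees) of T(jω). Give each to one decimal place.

|T| = -0.7 dB, ∠T = 48.5°

|j2.8| = 2.8
|j2.8 + 3.3| = √(2.8² + 3.3²) = 4.328
|j2.8 + 140| = √(2.8² + 140²) = 140
|T(j2.8)| = 200 × 2.8 / (4.328 × 140) = 0.92407
20 log₁₀(0.92407) = -0.69 dB
∠(j2.8) = 90.00°
∠(j2.8 + 3.3) = arctan(2.8/3.3) = 40.31°
∠(j2.8 + 140) = arctan(2.8/140) = 1.15°
∠T(j2.8) = 90.00° − (40.31° + 1.15°) = 48.54°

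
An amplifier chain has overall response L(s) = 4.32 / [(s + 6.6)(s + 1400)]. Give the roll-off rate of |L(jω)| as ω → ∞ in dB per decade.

With 0 zeros and 2 poles, the high-frequency asymptotic slope is 20 × (0 − 2) = -40 dB/decade.

-40 dB/decade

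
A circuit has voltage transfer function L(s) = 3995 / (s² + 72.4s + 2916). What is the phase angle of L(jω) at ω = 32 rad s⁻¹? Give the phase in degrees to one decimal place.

∠[(j32)² + 72.4(j32) + 2916] = ∠[1892 + j2316.8] = 50.76°
∠L(j32) = −50.76° = -50.76°

-50.8°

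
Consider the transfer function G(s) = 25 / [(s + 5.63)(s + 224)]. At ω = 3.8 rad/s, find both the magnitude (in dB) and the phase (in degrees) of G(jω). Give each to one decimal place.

|j3.8 + 5.63| = √(3.8² + 5.63²) = 6.792
|j3.8 + 224| = √(3.8² + 224²) = 224
|G(j3.8)| = 25 / (6.792 × 224) = 0.016429
20 log₁₀(0.016429) = -35.69 dB
∠(j3.8 + 5.63) = arctan(3.8/5.63) = 34.02°
∠(j3.8 + 224) = arctan(3.8/224) = 0.97°
∠G(j3.8) = − (34.02° + 0.97°) = -34.99°

|G| = -35.7 dB, ∠G = -35.0 deg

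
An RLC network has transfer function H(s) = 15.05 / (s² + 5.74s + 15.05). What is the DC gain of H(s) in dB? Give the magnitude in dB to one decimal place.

0.0 dB

H(0) = 15.05 / 15.05 = 1
20 log₁₀(1) = 0.00 dB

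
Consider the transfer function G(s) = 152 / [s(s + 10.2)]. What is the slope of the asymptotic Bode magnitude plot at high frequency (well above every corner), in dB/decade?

-40 dB/decade

With 0 zeros and 2 poles, the high-frequency asymptotic slope is 20 × (0 − 2) = -40 dB/decade.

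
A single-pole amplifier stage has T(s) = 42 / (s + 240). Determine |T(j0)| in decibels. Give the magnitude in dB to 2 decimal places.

T(0) = 42 / 240 = 0.175
20 log₁₀(0.175) = -15.139 dB

-15.14 dB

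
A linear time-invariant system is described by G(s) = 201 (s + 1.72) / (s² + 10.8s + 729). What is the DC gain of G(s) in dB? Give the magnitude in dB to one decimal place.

-6.5 dB

G(0) = 201 × 1.72 / 729 = 0.47424
20 log₁₀(0.47424) = -6.48 dB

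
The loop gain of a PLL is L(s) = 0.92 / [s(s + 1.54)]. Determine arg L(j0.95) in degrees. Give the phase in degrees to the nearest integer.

-122°

∠(j0.95 + 1.54) = arctan(0.95/1.54) = 31.67°
∠(j0.95) = 90.00°
∠L(j0.95) = − (31.67° + 90.00°) = -121.67°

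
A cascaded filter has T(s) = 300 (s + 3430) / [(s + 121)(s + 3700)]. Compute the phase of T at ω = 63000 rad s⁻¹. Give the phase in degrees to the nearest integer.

-90 deg

∠(j63000 + 3430) = arctan(63000/3430) = 86.88°
∠(j63000 + 121) = arctan(63000/121) = 89.89°
∠(j63000 + 3700) = arctan(63000/3700) = 86.64°
∠T(j63000) = 86.88° − (89.89° + 86.64°) = -89.65°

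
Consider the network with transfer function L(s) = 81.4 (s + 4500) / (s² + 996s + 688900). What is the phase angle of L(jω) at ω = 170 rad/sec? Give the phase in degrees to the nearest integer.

-12°

∠(j170 + 4500) = arctan(170/4500) = 2.16°
∠[(j170)² + 996(j170) + 688900] = ∠[6.6e+05 + j1.6932e+05] = 14.39°
∠L(j170) = 2.16° − 14.39° = -12.23°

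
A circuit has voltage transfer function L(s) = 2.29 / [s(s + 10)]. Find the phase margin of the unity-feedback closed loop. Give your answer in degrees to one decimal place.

Gain crossover: |L(jω)| = 1 at ω ≈ 0.229 rad s⁻¹.
∠L(j0.229) = −90° − arctan(0.229/10) ≈ -91.31°
PM = 180° + (-91.31°) = 88.69°

88.7°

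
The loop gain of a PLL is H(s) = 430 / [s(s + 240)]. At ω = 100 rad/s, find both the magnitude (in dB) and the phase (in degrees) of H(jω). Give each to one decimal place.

|H| = -35.6 dB, ∠H = -112.6 deg

|j100 + 240| = √(100² + 240²) = 260
|j100| = 100
|H(j100)| = 430 / (260 × 100) = 0.016538
20 log₁₀(0.016538) = -35.63 dB
∠(j100 + 240) = arctan(100/240) = 22.62°
∠(j100) = 90.00°
∠H(j100) = − (22.62° + 90.00°) = -112.62°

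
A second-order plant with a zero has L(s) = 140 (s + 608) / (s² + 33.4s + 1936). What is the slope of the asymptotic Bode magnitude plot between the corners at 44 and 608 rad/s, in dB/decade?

-40 dB/decade

In this band the factors already past their corner are: complex pole pair at ωₙ ≈ 44; net slope = -40 dB/decade.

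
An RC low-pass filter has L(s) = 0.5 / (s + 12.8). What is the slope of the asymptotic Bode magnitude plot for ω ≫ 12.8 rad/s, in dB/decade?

With 0 zeros and 1 pole, the high-frequency asymptotic slope is 20 × (0 − 1) = -20 dB/decade.

-20 dB/decade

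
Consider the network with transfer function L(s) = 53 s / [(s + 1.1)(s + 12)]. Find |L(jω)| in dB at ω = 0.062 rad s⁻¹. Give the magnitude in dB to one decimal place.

-12.1 dB

|j0.062| = 0.062
|j0.062 + 1.1| = √(0.062² + 1.1²) = 1.102
|j0.062 + 12| = √(0.062² + 12²) = 12
|L(j0.062)| = 53 × 0.062 / (1.102 × 12) = 0.24854
20 log₁₀(0.24854) = -12.09 dB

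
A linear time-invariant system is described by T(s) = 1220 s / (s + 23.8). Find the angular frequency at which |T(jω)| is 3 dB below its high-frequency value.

For a single-pole high-pass, the −3 dB point is at the pole: ω = 23.8 rad/s.

23.8 rad/s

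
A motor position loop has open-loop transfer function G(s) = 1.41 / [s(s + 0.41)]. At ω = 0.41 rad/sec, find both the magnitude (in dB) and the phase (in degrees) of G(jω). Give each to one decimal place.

|G| = 15.5 dB, ∠G = -135.0 deg

|j0.41 + 0.41| = √(0.41² + 0.41²) = 0.5798
|j0.41| = 0.41
|G(j0.41)| = 1.41 / (0.5798 × 0.41) = 5.9311
20 log₁₀(5.9311) = 15.46 dB
∠(j0.41 + 0.41) = arctan(0.41/0.41) = 45.00°
∠(j0.41) = 90.00°
∠G(j0.41) = − (45.00° + 90.00°) = -135.00°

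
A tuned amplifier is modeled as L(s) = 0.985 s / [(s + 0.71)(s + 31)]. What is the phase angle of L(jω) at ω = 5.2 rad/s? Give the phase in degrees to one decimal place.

-1.7°

∠(j5.2) = 90.00°
∠(j5.2 + 0.71) = arctan(5.2/0.71) = 82.23°
∠(j5.2 + 31) = arctan(5.2/31) = 9.52°
∠L(j5.2) = 90.00° − (82.23° + 9.52°) = -1.75°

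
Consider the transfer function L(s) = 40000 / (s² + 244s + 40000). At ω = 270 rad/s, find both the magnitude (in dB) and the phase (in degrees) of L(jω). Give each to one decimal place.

|L| = -5.3 dB, ∠L = -116.5°

|(j270)² + 244(j270) + 40000| = |-32900 + j65880| = 7.364e+04
|L(j270)| = 40000 / 7.364e+04 = 0.5432
20 log₁₀(0.5432) = -5.30 dB
∠[(j270)² + 244(j270) + 40000] = ∠[-32900 + j65880] = 116.54°
∠L(j270) = −116.54° = -116.54°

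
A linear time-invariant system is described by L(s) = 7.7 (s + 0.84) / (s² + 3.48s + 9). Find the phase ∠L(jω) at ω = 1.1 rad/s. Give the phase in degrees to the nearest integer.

∠(j1.1 + 0.84) = arctan(1.1/0.84) = 52.63°
∠[(j1.1)² + 3.48(j1.1) + 9] = ∠[7.79 + j3.828] = 26.17°
∠L(j1.1) = 52.63° − 26.17° = 26.46°

26 deg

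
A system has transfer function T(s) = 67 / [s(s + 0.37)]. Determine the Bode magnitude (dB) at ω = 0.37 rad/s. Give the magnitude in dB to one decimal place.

|j0.37 + 0.37| = √(0.37² + 0.37²) = 0.5233
|j0.37| = 0.37
|T(j0.37)| = 67 / (0.5233 × 0.37) = 346.06
20 log₁₀(346.06) = 50.78 dB

50.8 dB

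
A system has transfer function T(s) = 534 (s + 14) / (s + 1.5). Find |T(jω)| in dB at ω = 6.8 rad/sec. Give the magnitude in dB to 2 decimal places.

|j6.8 + 14| = √(6.8² + 14²) = 15.56
|j6.8 + 1.5| = √(6.8² + 1.5²) = 6.963
|T(j6.8)| = 534 × 15.56 / 6.963 = 1193.5
20 log₁₀(1193.5) = 61.537 dB

61.54 dB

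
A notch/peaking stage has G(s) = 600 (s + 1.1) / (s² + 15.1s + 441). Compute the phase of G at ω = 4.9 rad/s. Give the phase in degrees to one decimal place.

67.3 deg

∠(j4.9 + 1.1) = arctan(4.9/1.1) = 77.35°
∠[(j4.9)² + 15.1(j4.9) + 441] = ∠[416.99 + j73.99] = 10.06°
∠G(j4.9) = 77.35° − 10.06° = 67.29°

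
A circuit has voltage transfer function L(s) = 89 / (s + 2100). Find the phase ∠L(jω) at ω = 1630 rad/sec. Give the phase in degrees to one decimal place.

-37.8°

∠(j1630 + 2100) = arctan(1630/2100) = 37.82°
∠L(j1630) = −37.82° = -37.82°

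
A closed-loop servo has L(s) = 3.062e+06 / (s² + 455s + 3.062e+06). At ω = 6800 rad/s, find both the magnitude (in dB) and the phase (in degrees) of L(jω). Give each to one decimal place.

|(j6800)² + 455(j6800) + 3.062e+06| = |-4.3178e+07 + j3.094e+06| = 4.329e+07
|L(j6800)| = 3.062e+06 / 4.329e+07 = 0.070734
20 log₁₀(0.070734) = -23.01 dB
∠[(j6800)² + 455(j6800) + 3.062e+06] = ∠[-4.3178e+07 + j3.094e+06] = 175.90°
∠L(j6800) = −175.90° = -175.90°

|L| = -23.0 dB, ∠L = -175.9 deg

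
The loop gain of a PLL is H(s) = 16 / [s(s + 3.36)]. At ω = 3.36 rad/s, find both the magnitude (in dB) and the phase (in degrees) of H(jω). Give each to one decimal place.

|H| = 0.0 dB, ∠H = -135.0°

|j3.36 + 3.36| = √(3.36² + 3.36²) = 4.752
|j3.36| = 3.36
|H(j3.36)| = 16 / (4.752 × 3.36) = 1.0021
20 log₁₀(1.0021) = 0.02 dB
∠(j3.36 + 3.36) = arctan(3.36/3.36) = 45.00°
∠(j3.36) = 90.00°
∠H(j3.36) = − (45.00° + 90.00°) = -135.00°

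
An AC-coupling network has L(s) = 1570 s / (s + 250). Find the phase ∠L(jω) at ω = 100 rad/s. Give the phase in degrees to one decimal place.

∠(j100) = 90.00°
∠(j100 + 250) = arctan(100/250) = 21.80°
∠L(j100) = 90.00° − 21.80° = 68.20°

68.2°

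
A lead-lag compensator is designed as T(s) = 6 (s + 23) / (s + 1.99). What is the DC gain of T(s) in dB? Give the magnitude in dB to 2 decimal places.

36.82 dB

T(0) = 6 × 23 / 1.99 = 69.347
20 log₁₀(69.347) = 36.821 dB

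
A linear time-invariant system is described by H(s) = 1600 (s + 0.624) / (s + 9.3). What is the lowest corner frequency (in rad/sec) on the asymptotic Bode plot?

0.624 rad/sec

Break frequencies occur at each pole and zero magnitude: 0.624 rad/sec, 9.3 rad/sec.
The lowest is 0.624 rad/sec.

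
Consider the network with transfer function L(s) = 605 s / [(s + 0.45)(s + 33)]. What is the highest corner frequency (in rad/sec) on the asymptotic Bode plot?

Break frequencies occur at each pole and zero magnitude: 0.45 rad/sec, 33 rad/sec.
The highest is 33 rad/sec.

33 rad/sec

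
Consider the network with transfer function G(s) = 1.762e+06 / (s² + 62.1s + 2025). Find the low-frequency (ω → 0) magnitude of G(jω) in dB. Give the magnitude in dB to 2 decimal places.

58.79 dB

G(0) = 1.762e+06 / 2025 = 870.12
20 log₁₀(870.12) = 58.792 dB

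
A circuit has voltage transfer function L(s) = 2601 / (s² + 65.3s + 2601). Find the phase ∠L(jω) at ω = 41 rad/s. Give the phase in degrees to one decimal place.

-71.0°

∠[(j41)² + 65.3(j41) + 2601] = ∠[920 + j2677.3] = 71.04°
∠L(j41) = −71.04° = -71.04°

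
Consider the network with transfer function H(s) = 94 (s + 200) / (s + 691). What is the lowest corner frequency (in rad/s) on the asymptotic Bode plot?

200 rad/s

Break frequencies occur at each pole and zero magnitude: 200 rad/s, 691 rad/s.
The lowest is 200 rad/s.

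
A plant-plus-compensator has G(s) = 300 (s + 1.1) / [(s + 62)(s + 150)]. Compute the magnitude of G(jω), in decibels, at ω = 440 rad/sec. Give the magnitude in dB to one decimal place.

|j440 + 1.1| = √(440² + 1.1²) = 440
|j440 + 62| = √(440² + 62²) = 444.3
|j440 + 150| = √(440² + 150²) = 464.9
|G(j440)| = 300 × 440 / (444.3 × 464.9) = 0.63904
20 log₁₀(0.63904) = -3.89 dB

-3.9 dB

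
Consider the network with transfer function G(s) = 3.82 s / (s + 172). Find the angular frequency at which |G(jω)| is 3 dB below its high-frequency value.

For a single-pole high-pass, the −3 dB point is at the pole: ω = 172 rad/s.

172 rad/s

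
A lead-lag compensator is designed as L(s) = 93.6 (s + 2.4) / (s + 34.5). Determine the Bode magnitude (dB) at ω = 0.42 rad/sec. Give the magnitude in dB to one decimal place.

16.4 dB

|j0.42 + 2.4| = √(0.42² + 2.4²) = 2.436
|j0.42 + 34.5| = √(0.42² + 34.5²) = 34.5
|L(j0.42)| = 93.6 × 2.436 / 34.5 = 6.6098
20 log₁₀(6.6098) = 16.40 dB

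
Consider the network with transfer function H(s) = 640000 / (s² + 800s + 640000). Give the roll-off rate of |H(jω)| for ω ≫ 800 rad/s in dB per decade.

With 0 zeros and 2 poles, the high-frequency asymptotic slope is 20 × (0 − 2) = -40 dB/decade.

-40 dB/decade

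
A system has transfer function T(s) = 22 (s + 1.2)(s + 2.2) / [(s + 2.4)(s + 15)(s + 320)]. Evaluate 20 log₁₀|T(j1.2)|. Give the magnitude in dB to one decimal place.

|j1.2 + 1.2| = √(1.2² + 1.2²) = 1.697
|j1.2 + 2.2| = √(1.2² + 2.2²) = 2.506
|j1.2 + 2.4| = √(1.2² + 2.4²) = 2.683
|j1.2 + 15| = √(1.2² + 15²) = 15.05
|j1.2 + 320| = √(1.2² + 320²) = 320
|T(j1.2)| = 22 × 1.697 × 2.506 / (2.683 × 15.05 × 320) = 0.0072411
20 log₁₀(0.0072411) = -42.80 dB

-42.8 dB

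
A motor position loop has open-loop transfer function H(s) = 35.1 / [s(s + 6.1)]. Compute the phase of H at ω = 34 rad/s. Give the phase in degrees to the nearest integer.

∠(j34 + 6.1) = arctan(34/6.1) = 79.83°
∠(j34) = 90.00°
∠H(j34) = − (79.83° + 90.00°) = -169.83°

-170 deg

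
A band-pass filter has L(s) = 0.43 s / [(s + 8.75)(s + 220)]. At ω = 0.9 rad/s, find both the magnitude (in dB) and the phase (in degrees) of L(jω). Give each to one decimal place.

|L| = -74.0 dB, ∠L = 83.9 deg

|j0.9| = 0.9
|j0.9 + 8.75| = √(0.9² + 8.75²) = 8.796
|j0.9 + 220| = √(0.9² + 220²) = 220
|L(j0.9)| = 0.43 × 0.9 / (8.796 × 220) = 0.00019998
20 log₁₀(0.00019998) = -73.98 dB
∠(j0.9) = 90.00°
∠(j0.9 + 8.75) = arctan(0.9/8.75) = 5.87°
∠(j0.9 + 220) = arctan(0.9/220) = 0.23°
∠L(j0.9) = 90.00° − (5.87° + 0.23°) = 83.89°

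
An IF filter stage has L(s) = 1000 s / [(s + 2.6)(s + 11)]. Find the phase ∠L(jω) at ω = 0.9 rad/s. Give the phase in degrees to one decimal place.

∠(j0.9) = 90.00°
∠(j0.9 + 2.6) = arctan(0.9/2.6) = 19.09°
∠(j0.9 + 11) = arctan(0.9/11) = 4.68°
∠L(j0.9) = 90.00° − (19.09° + 4.68°) = 66.23°

66.2°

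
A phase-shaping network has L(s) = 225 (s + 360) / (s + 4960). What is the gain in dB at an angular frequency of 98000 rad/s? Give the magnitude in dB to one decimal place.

|j98000 + 360| = √(98000² + 360²) = 9.8e+04
|j98000 + 4960| = √(98000² + 4960²) = 9.813e+04
|L(j98000)| = 225 × 9.8e+04 / 9.813e+04 = 224.71
20 log₁₀(224.71) = 47.03 dB

47.0 dB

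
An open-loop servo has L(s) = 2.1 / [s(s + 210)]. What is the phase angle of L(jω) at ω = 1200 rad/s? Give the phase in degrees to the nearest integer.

-170°

∠(j1200 + 210) = arctan(1200/210) = 80.07°
∠(j1200) = 90.00°
∠L(j1200) = − (80.07° + 90.00°) = -170.07°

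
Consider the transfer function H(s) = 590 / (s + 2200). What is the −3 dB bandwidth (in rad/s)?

2200 rad/s

For a single-pole low-pass, the −3 dB point is at the pole: ω = 2200 rad/s.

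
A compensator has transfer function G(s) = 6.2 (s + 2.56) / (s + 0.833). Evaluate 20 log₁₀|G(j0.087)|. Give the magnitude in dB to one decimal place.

25.6 dB

|j0.087 + 2.56| = √(0.087² + 2.56²) = 2.561
|j0.087 + 0.833| = √(0.087² + 0.833²) = 0.8375
|G(j0.087)| = 6.2 × 2.561 / 0.8375 = 18.962
20 log₁₀(18.962) = 25.56 dB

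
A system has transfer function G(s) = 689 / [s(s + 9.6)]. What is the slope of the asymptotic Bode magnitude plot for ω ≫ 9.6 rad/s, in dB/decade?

-40 dB/decade

With 0 zeros and 2 poles, the high-frequency asymptotic slope is 20 × (0 − 2) = -40 dB/decade.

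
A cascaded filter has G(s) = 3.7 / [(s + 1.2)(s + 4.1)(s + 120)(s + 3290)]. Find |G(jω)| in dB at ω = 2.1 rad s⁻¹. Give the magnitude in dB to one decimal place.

|j2.1 + 1.2| = √(2.1² + 1.2²) = 2.419
|j2.1 + 4.1| = √(2.1² + 4.1²) = 4.607
|j2.1 + 120| = √(2.1² + 120²) = 120
|j2.1 + 3290| = √(2.1² + 3290²) = 3290
|G(j2.1)| = 3.7 / (2.419 × 4.607 × 120 × 3290) = 8.4102e-07
20 log₁₀(8.4102e-07) = -121.50 dB

-121.5 dB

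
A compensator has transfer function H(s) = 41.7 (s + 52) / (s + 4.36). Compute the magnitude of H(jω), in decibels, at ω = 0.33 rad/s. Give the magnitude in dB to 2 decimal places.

53.91 dB

|j0.33 + 52| = √(0.33² + 52²) = 52
|j0.33 + 4.36| = √(0.33² + 4.36²) = 4.372
|H(j0.33)| = 41.7 × 52 / 4.372 = 495.93
20 log₁₀(495.93) = 53.908 dB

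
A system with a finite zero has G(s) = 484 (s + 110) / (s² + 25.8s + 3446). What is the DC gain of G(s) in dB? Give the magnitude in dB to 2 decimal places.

23.78 dB

G(0) = 484 × 110 / 3446 = 15.45
20 log₁₀(15.45) = 23.778 dB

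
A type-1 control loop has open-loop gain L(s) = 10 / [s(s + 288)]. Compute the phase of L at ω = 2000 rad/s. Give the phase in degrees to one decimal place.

∠(j2000 + 288) = arctan(2000/288) = 81.81°
∠(j2000) = 90.00°
∠L(j2000) = − (81.81° + 90.00°) = -171.81°

-171.8 deg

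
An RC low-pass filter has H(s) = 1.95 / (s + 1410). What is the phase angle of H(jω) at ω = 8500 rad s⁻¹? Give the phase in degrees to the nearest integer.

∠(j8500 + 1410) = arctan(8500/1410) = 80.58°
∠H(j8500) = −80.58° = -80.58°

-81°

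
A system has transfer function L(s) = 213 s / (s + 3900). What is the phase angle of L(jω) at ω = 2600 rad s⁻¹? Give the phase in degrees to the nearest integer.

56°

∠(j2600) = 90.00°
∠(j2600 + 3900) = arctan(2600/3900) = 33.69°
∠L(j2600) = 90.00° − 33.69° = 56.31°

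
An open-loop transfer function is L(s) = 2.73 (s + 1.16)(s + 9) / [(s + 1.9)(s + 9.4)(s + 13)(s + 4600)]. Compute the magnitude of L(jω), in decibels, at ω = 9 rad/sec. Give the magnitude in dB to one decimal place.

|j9 + 1.16| = √(9² + 1.16²) = 9.074
|j9 + 9| = √(9² + 9²) = 12.73
|j9 + 1.9| = √(9² + 1.9²) = 9.198
|j9 + 9.4| = √(9² + 9.4²) = 13.01
|j9 + 13| = √(9² + 13²) = 15.81
|j9 + 4600| = √(9² + 4600²) = 4600
|L(j9)| = 2.73 × 9.074 × 12.73 / (9.198 × 13.01 × 15.81 × 4600) = 3.6216e-05
20 log₁₀(3.6216e-05) = -88.82 dB

-88.8 dB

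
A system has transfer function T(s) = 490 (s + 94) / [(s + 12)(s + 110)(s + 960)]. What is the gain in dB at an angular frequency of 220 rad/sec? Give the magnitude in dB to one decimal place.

|j220 + 94| = √(220² + 94²) = 239.2
|j220 + 12| = √(220² + 12²) = 220.3
|j220 + 110| = √(220² + 110²) = 246
|j220 + 960| = √(220² + 960²) = 984.9
|T(j220)| = 490 × 239.2 / (220.3 × 246 × 984.9) = 0.0021963
20 log₁₀(0.0021963) = -53.17 dB

-53.2 dB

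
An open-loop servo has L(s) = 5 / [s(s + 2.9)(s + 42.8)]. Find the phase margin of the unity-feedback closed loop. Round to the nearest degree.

89°

Gain crossover: |L(jω)| = 1 at ω ≈ 0.0403 rad s⁻¹.
∠L(j0.0403) = −90° − arctan(0.0403/2.9) − arctan(0.0403/42.8) ≈ -90.85°
PM = 180° + (-90.85°) = 89.15°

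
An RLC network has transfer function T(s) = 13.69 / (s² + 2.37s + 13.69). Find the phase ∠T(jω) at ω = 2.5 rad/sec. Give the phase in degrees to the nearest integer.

∠[(j2.5)² + 2.37(j2.5) + 13.69] = ∠[7.44 + j5.925] = 38.53°
∠T(j2.5) = −38.53° = -38.53°

-39°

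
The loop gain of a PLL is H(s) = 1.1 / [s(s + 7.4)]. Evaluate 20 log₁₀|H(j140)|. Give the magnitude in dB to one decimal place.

|j140 + 7.4| = √(140² + 7.4²) = 140.2
|j140| = 140
|H(j140)| = 1.1 / (140.2 × 140) = 5.6044e-05
20 log₁₀(5.6044e-05) = -85.03 dB

-85.0 dB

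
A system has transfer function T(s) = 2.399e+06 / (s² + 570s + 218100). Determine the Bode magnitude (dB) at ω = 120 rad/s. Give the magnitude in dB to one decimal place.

|(j120)² + 570(j120) + 218100| = |2.037e+05 + j68400| = 2.149e+05
|T(j120)| = 2.399e+06 / 2.149e+05 = 11.165
20 log₁₀(11.165) = 20.96 dB

21.0 dB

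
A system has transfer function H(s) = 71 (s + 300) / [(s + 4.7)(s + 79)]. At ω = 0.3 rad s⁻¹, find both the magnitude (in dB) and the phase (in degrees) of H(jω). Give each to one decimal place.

|j0.3 + 300| = √(0.3² + 300²) = 300
|j0.3 + 4.7| = √(0.3² + 4.7²) = 4.71
|j0.3 + 79| = √(0.3² + 79²) = 79
|H(j0.3)| = 71 × 300 / (4.71 × 79) = 57.249
20 log₁₀(57.249) = 35.16 dB
∠(j0.3 + 300) = arctan(0.3/300) = 0.06°
∠(j0.3 + 4.7) = arctan(0.3/4.7) = 3.65°
∠(j0.3 + 79) = arctan(0.3/79) = 0.22°
∠H(j0.3) = 0.06° − (3.65° + 0.22°) = -3.81°

|H| = 35.2 dB, ∠H = -3.8°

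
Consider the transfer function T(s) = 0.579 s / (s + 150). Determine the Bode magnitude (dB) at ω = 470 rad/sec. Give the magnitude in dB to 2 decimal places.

-5.17 dB

|j470| = 470
|j470 + 150| = √(470² + 150²) = 493.4
|T(j470)| = 0.579 × 470 / 493.4 = 0.55159
20 log₁₀(0.55159) = -5.168 dB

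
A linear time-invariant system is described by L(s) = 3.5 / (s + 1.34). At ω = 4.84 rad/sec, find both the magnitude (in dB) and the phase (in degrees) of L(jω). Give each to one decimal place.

|j4.84 + 1.34| = √(4.84² + 1.34²) = 5.022
|L(j4.84)| = 3.5 / 5.022 = 0.69692
20 log₁₀(0.69692) = -3.14 dB
∠(j4.84 + 1.34) = arctan(4.84/1.34) = 74.52°
∠L(j4.84) = −74.52° = -74.52°

|L| = -3.1 dB, ∠L = -74.5°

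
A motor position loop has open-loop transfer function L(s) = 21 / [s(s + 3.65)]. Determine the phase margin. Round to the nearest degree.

43 deg

Gain crossover: |L(jω)| = 1 at ω ≈ 3.92 rad/s.
∠L(j3.92) = −90° − arctan(3.92/3.65) ≈ -137.05°
PM = 180° + (-137.05°) = 42.95°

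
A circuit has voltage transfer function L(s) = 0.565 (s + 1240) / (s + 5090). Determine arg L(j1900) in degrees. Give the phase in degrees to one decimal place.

36.4°

∠(j1900 + 1240) = arctan(1900/1240) = 56.87°
∠(j1900 + 5090) = arctan(1900/5090) = 20.47°
∠L(j1900) = 56.87° − 20.47° = 36.40°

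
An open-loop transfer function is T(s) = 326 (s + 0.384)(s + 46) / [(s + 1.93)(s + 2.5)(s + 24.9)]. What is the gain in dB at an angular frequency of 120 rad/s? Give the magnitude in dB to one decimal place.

9.1 dB

|j120 + 0.384| = √(120² + 0.384²) = 120
|j120 + 46| = √(120² + 46²) = 128.5
|j120 + 1.93| = √(120² + 1.93²) = 120
|j120 + 2.5| = √(120² + 2.5²) = 120
|j120 + 24.9| = √(120² + 24.9²) = 122.6
|T(j120)| = 326 × 120 × 128.5 / (120 × 120 × 122.6) = 2.8478
20 log₁₀(2.8478) = 9.09 dB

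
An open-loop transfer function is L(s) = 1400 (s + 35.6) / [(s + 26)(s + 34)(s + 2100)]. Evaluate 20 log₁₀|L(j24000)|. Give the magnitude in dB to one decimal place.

|j24000 + 35.6| = √(24000² + 35.6²) = 2.4e+04
|j24000 + 26| = √(24000² + 26²) = 2.4e+04
|j24000 + 34| = √(24000² + 34²) = 2.4e+04
|j24000 + 2100| = √(24000² + 2100²) = 2.409e+04
|L(j24000)| = 1400 × 2.4e+04 / (2.4e+04 × 2.4e+04 × 2.409e+04) = 2.4213e-06
20 log₁₀(2.4213e-06) = -112.32 dB

-112.3 dB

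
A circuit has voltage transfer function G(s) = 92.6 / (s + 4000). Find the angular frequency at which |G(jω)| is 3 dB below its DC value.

4000 rad/sec

For a single-pole low-pass, the −3 dB point is at the pole: ω = 4000 rad/sec.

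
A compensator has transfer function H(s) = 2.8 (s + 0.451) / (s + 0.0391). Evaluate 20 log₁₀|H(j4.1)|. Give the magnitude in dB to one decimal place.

|j4.1 + 0.451| = √(4.1² + 0.451²) = 4.125
|j4.1 + 0.0391| = √(4.1² + 0.0391²) = 4.1
|H(j4.1)| = 2.8 × 4.125 / 4.1 = 2.8168
20 log₁₀(2.8168) = 8.99 dB

9.0 dB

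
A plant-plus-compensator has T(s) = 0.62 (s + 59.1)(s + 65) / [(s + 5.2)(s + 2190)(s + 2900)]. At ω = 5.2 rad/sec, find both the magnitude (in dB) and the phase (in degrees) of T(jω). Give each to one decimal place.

|j5.2 + 59.1| = √(5.2² + 59.1²) = 59.33
|j5.2 + 65| = √(5.2² + 65²) = 65.21
|j5.2 + 5.2| = √(5.2² + 5.2²) = 7.354
|j5.2 + 2190| = √(5.2² + 2190²) = 2190
|j5.2 + 2900| = √(5.2² + 2900²) = 2900
|T(j5.2)| = 0.62 × 59.33 × 65.21 / (7.354 × 2190 × 2900) = 5.1356e-05
20 log₁₀(5.1356e-05) = -85.79 dB
∠(j5.2 + 59.1) = arctan(5.2/59.1) = 5.03°
∠(j5.2 + 65) = arctan(5.2/65) = 4.57°
∠(j5.2 + 5.2) = arctan(5.2/5.2) = 45.00°
∠(j5.2 + 2190) = arctan(5.2/2190) = 0.14°
∠(j5.2 + 2900) = arctan(5.2/2900) = 0.10°
∠T(j5.2) = 5.03° + 4.57° − (45.00° + 0.14° + 0.10°) = -35.64°

|T| = -85.8 dB, ∠T = -35.6°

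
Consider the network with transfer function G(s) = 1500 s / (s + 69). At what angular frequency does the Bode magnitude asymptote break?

The single real pole at s = −69 gives a corner at ω = 69 rad/s.

69 rad/s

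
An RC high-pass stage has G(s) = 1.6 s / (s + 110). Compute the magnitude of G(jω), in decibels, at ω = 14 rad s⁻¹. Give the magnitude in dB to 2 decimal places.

|j14| = 14
|j14 + 110| = √(14² + 110²) = 110.9
|G(j14)| = 1.6 × 14 / 110.9 = 0.20201
20 log₁₀(0.20201) = -13.893 dB

-13.89 dB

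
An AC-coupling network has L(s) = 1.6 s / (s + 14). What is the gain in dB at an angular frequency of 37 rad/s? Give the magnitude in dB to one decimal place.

3.5 dB

|j37| = 37
|j37 + 14| = √(37² + 14²) = 39.56
|L(j37)| = 1.6 × 37 / 39.56 = 1.4965
20 log₁₀(1.4965) = 3.50 dB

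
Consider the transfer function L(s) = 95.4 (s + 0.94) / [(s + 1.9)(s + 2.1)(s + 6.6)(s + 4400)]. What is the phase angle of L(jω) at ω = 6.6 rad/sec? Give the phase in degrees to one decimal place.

∠(j6.6 + 0.94) = arctan(6.6/0.94) = 81.89°
∠(j6.6 + 1.9) = arctan(6.6/1.9) = 73.94°
∠(j6.6 + 2.1) = arctan(6.6/2.1) = 72.35°
∠(j6.6 + 6.6) = arctan(6.6/6.6) = 45.00°
∠(j6.6 + 4400) = arctan(6.6/4400) = 0.09°
∠L(j6.6) = 81.89° − (73.94° + 72.35° + 45.00° + 0.09°) = -109.48°

-109.5°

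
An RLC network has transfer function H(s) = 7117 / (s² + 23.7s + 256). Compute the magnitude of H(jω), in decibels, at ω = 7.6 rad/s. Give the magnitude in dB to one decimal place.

28.5 dB

|(j7.6)² + 23.7(j7.6) + 256| = |198.24 + j180.12| = 267.8
|H(j7.6)| = 7117 / 267.8 = 26.571
20 log₁₀(26.571) = 28.49 dB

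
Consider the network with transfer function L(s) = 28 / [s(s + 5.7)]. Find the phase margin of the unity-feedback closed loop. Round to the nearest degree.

Gain crossover: |L(jω)| = 1 at ω ≈ 4.02 rad s⁻¹.
∠L(j4.02) = −90° − arctan(4.02/5.7) ≈ -125.17°
PM = 180° + (-125.17°) = 54.83°

55°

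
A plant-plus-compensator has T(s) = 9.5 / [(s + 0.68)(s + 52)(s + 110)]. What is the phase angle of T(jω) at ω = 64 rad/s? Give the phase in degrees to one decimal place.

-170.5°

∠(j64 + 0.68) = arctan(64/0.68) = 89.39°
∠(j64 + 52) = arctan(64/52) = 50.91°
∠(j64 + 110) = arctan(64/110) = 30.19°
∠T(j64) = − (89.39° + 50.91° + 30.19°) = -170.49°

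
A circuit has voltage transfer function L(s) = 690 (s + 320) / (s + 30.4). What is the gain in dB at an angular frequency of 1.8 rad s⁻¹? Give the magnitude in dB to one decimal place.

|j1.8 + 320| = √(1.8² + 320²) = 320
|j1.8 + 30.4| = √(1.8² + 30.4²) = 30.45
|L(j1.8)| = 690 × 320 / 30.45 = 7250.6
20 log₁₀(7250.6) = 77.21 dB

77.2 dB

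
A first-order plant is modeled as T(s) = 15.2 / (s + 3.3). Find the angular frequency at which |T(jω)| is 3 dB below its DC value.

For a single-pole low-pass, the −3 dB point is at the pole: ω = 3.3 rad/sec.

3.3 rad/sec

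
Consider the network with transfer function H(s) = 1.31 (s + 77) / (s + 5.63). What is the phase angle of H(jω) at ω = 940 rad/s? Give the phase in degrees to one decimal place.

-4.3°

∠(j940 + 77) = arctan(940/77) = 85.32°
∠(j940 + 5.63) = arctan(940/5.63) = 89.66°
∠H(j940) = 85.32° − 89.66° = -4.34°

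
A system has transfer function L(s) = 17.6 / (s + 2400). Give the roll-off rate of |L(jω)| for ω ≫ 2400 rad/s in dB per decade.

-20 dB/decade

With 0 zeros and 1 pole, the high-frequency asymptotic slope is 20 × (0 − 1) = -20 dB/decade.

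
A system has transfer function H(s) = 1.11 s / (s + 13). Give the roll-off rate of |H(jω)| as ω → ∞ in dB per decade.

With 1 zero and 1 pole, the high-frequency asymptotic slope is 20 × (1 − 1) = 0 dB/decade.

0 dB/decade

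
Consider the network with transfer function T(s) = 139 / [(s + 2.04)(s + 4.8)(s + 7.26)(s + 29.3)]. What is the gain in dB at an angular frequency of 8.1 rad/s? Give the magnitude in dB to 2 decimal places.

|j8.1 + 2.04| = √(8.1² + 2.04²) = 8.353
|j8.1 + 4.8| = √(8.1² + 4.8²) = 9.415
|j8.1 + 7.26| = √(8.1² + 7.26²) = 10.88
|j8.1 + 29.3| = √(8.1² + 29.3²) = 30.4
|T(j8.1)| = 139 / (8.353 × 9.415 × 10.88 × 30.4) = 0.0053451
20 log₁₀(0.0053451) = -45.441 dB

-45.44 dB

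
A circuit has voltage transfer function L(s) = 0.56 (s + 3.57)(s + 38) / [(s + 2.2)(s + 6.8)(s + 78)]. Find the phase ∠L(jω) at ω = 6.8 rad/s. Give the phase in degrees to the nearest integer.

∠(j6.8 + 3.57) = arctan(6.8/3.57) = 62.30°
∠(j6.8 + 38) = arctan(6.8/38) = 10.15°
∠(j6.8 + 2.2) = arctan(6.8/2.2) = 72.07°
∠(j6.8 + 6.8) = arctan(6.8/6.8) = 45.00°
∠(j6.8 + 78) = arctan(6.8/78) = 4.98°
∠L(j6.8) = 62.30° + 10.15° − (72.07° + 45.00° + 4.98°) = -49.61°

-50°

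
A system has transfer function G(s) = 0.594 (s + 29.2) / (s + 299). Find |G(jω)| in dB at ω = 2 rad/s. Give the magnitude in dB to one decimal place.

-24.7 dB

|j2 + 29.2| = √(2² + 29.2²) = 29.27
|j2 + 299| = √(2² + 299²) = 299
|G(j2)| = 0.594 × 29.27 / 299 = 0.058144
20 log₁₀(0.058144) = -24.71 dB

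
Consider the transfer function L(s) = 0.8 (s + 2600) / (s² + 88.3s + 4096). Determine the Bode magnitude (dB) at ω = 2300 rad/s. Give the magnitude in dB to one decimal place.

|j2300 + 2600| = √(2300² + 2600²) = 3471
|(j2300)² + 88.3(j2300) + 4096| = |-5.2859e+06 + j2.0309e+05| = 5.29e+06
|L(j2300)| = 0.8 × 3471 / 5.29e+06 = 0.00052498
20 log₁₀(0.00052498) = -65.60 dB

-65.6 dB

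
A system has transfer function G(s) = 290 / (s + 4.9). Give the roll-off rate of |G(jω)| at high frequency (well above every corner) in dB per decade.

-20 dB/decade

With 0 zeros and 1 pole, the high-frequency asymptotic slope is 20 × (0 − 1) = -20 dB/decade.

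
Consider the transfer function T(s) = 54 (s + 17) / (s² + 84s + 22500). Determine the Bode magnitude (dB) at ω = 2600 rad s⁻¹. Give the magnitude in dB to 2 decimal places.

-33.63 dB

|j2600 + 17| = √(2600² + 17²) = 2600
|(j2600)² + 84(j2600) + 22500| = |-6.7375e+06 + j2.184e+05| = 6.741e+06
|T(j2600)| = 54 × 2600 / 6.741e+06 = 0.020828
20 log₁₀(0.020828) = -33.627 dB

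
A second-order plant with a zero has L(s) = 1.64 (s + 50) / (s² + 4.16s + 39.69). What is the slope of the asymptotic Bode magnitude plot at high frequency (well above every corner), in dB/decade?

-20 dB/decade

With 1 zero and 2 poles, the high-frequency asymptotic slope is 20 × (1 − 2) = -20 dB/decade.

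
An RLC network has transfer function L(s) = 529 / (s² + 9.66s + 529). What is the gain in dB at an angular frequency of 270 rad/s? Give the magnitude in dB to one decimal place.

|(j270)² + 9.66(j270) + 529| = |-72371 + j2608.2| = 7.242e+04
|L(j270)| = 529 / 7.242e+04 = 0.0073048
20 log₁₀(0.0073048) = -42.73 dB

-42.7 dB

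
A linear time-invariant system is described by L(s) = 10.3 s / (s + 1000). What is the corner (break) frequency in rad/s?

1000 rad/s

The single real pole at s = −1000 gives a corner at ω = 1000 rad/s.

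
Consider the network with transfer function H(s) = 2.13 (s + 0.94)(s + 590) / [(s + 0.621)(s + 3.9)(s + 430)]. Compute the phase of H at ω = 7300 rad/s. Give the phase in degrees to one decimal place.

-91.2°

∠(j7300 + 0.94) = arctan(7300/0.94) = 89.99°
∠(j7300 + 590) = arctan(7300/590) = 85.38°
∠(j7300 + 0.621) = arctan(7300/0.621) = 90.00°
∠(j7300 + 3.9) = arctan(7300/3.9) = 89.97°
∠(j7300 + 430) = arctan(7300/430) = 86.63°
∠H(j7300) = 89.99° + 85.38° − (90.00° + 89.97° + 86.63°) = -91.22°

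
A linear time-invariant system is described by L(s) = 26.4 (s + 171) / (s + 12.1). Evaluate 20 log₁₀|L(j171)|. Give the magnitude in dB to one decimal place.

31.4 dB

|j171 + 171| = √(171² + 171²) = 241.8
|j171 + 12.1| = √(171² + 12.1²) = 171.4
|L(j171)| = 26.4 × 241.8 / 171.4 = 37.242
20 log₁₀(37.242) = 31.42 dB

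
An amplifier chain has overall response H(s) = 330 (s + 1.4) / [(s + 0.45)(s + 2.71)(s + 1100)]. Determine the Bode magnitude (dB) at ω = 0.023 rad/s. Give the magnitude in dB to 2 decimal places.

|j0.023 + 1.4| = √(0.023² + 1.4²) = 1.4
|j0.023 + 0.45| = √(0.023² + 0.45²) = 0.4506
|j0.023 + 2.71| = √(0.023² + 2.71²) = 2.71
|j0.023 + 1100| = √(0.023² + 1100²) = 1100
|H(j0.023)| = 330 × 1.4 / (0.4506 × 2.71 × 1100) = 0.34399
20 log₁₀(0.34399) = -9.269 dB

-9.27 dB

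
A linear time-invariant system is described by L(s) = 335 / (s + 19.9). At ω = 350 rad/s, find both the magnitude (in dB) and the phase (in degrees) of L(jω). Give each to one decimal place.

|j350 + 19.9| = √(350² + 19.9²) = 350.6
|L(j350)| = 335 / 350.6 = 0.9556
20 log₁₀(0.9556) = -0.39 dB
∠(j350 + 19.9) = arctan(350/19.9) = 86.75°
∠L(j350) = −86.75° = -86.75°

|L| = -0.4 dB, ∠L = -86.7°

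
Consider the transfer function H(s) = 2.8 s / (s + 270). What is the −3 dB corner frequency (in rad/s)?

For a single-pole high-pass, the −3 dB point is at the pole: ω = 270 rad/s.

270 rad/s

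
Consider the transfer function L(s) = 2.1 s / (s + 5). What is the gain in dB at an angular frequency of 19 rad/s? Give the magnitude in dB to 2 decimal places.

|j19| = 19
|j19 + 5| = √(19² + 5²) = 19.65
|L(j19)| = 2.1 × 19 / 19.65 = 2.0309
20 log₁₀(2.0309) = 6.154 dB

6.15 dB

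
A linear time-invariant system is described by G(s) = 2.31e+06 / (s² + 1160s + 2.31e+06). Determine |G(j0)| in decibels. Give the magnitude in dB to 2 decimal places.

0.00 dB

G(0) = 2.31e+06 / 2.31e+06 = 1
20 log₁₀(1) = 0.000 dB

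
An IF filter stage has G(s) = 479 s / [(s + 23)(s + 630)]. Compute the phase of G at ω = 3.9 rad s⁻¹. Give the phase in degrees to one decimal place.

∠(j3.9) = 90.00°
∠(j3.9 + 23) = arctan(3.9/23) = 9.62°
∠(j3.9 + 630) = arctan(3.9/630) = 0.35°
∠G(j3.9) = 90.00° − (9.62° + 0.35°) = 80.02°

80.0°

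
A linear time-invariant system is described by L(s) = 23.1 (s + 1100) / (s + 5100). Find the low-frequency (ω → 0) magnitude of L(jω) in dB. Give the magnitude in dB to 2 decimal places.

L(0) = 23.1 × 1100 / 5100 = 4.9824
20 log₁₀(4.9824) = 13.949 dB

13.95 dB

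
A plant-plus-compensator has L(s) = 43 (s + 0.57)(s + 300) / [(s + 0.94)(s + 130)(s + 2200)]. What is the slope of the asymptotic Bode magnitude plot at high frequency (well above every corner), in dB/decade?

-20 dB/decade

With 2 zeros and 3 poles, the high-frequency asymptotic slope is 20 × (2 − 3) = -20 dB/decade.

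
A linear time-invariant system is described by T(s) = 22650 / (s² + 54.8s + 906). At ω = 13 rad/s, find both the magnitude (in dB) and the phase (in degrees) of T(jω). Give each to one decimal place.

|(j13)² + 54.8(j13) + 906| = |737 + j712.4| = 1025
|T(j13)| = 22650 / 1025 = 22.097
20 log₁₀(22.097) = 26.89 dB
∠[(j13)² + 54.8(j13) + 906] = ∠[737 + j712.4] = 44.03°
∠T(j13) = −44.03° = -44.03°

|T| = 26.9 dB, ∠T = -44.0°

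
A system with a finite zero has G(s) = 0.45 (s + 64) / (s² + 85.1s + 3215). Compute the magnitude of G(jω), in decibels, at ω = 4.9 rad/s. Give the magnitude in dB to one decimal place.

-40.9 dB

|j4.9 + 64| = √(4.9² + 64²) = 64.19
|(j4.9)² + 85.1(j4.9) + 3215| = |3191 + j416.99| = 3218
|G(j4.9)| = 0.45 × 64.19 / 3218 = 0.0089755
20 log₁₀(0.0089755) = -40.94 dB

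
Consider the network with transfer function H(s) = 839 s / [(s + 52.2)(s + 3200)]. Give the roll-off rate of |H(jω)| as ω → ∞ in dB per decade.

With 1 zero and 2 poles, the high-frequency asymptotic slope is 20 × (1 − 2) = -20 dB/decade.

-20 dB/decade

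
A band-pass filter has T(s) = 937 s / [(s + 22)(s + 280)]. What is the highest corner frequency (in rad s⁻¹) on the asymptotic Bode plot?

Break frequencies occur at each pole and zero magnitude: 22 rad s⁻¹, 280 rad s⁻¹.
The highest is 280 rad s⁻¹.

280 rad s⁻¹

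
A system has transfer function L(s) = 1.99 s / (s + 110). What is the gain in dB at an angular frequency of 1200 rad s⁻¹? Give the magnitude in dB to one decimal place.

|j1200| = 1200
|j1200 + 110| = √(1200² + 110²) = 1205
|L(j1200)| = 1.99 × 1200 / 1205 = 1.9817
20 log₁₀(1.9817) = 5.94 dB

5.9 dB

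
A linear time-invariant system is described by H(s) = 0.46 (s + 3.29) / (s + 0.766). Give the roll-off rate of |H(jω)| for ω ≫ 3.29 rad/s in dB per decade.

0 dB/decade

With 1 zero and 1 pole, the high-frequency asymptotic slope is 20 × (1 − 1) = 0 dB/decade.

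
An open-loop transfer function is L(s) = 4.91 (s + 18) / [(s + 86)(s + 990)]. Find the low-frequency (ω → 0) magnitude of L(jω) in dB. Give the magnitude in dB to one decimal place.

-59.7 dB

L(0) = 4.91 × 18 / (86 × 990) = 0.0010381
20 log₁₀(0.0010381) = -59.68 dB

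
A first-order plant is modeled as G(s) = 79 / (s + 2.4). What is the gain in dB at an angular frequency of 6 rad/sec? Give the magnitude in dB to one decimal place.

|j6 + 2.4| = √(6² + 2.4²) = 6.462
|G(j6)| = 79 / 6.462 = 12.225
20 log₁₀(12.225) = 21.74 dB

21.7 dB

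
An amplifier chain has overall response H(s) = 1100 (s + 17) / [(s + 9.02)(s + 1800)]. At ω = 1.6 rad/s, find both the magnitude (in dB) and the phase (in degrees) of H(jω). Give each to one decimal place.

|j1.6 + 17| = √(1.6² + 17²) = 17.08
|j1.6 + 9.02| = √(1.6² + 9.02²) = 9.161
|j1.6 + 1800| = √(1.6² + 1800²) = 1800
|H(j1.6)| = 1100 × 17.08 / (9.161 × 1800) = 1.1391
20 log₁₀(1.1391) = 1.13 dB
∠(j1.6 + 17) = arctan(1.6/17) = 5.38°
∠(j1.6 + 9.02) = arctan(1.6/9.02) = 10.06°
∠(j1.6 + 1800) = arctan(1.6/1800) = 0.05°
∠H(j1.6) = 5.38° − (10.06° + 0.05°) = -4.73°

|H| = 1.1 dB, ∠H = -4.7 deg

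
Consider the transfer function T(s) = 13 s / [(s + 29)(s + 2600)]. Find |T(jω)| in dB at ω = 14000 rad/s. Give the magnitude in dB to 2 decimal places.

-60.79 dB

|j14000| = 1.4e+04
|j14000 + 29| = √(14000² + 29²) = 1.4e+04
|j14000 + 2600| = √(14000² + 2600²) = 1.424e+04
|T(j14000)| = 13 × 1.4e+04 / (1.4e+04 × 1.424e+04) = 0.00091296
20 log₁₀(0.00091296) = -60.791 dB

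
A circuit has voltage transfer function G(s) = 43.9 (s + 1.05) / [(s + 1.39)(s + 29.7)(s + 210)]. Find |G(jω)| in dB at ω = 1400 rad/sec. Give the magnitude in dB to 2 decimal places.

|j1400 + 1.05| = √(1400² + 1.05²) = 1400
|j1400 + 1.39| = √(1400² + 1.39²) = 1400
|j1400 + 29.7| = √(1400² + 29.7²) = 1400
|j1400 + 210| = √(1400² + 210²) = 1416
|G(j1400)| = 43.9 × 1400 / (1400 × 1400 × 1416) = 2.2145e-05
20 log₁₀(2.2145e-05) = -93.094 dB

-93.09 dB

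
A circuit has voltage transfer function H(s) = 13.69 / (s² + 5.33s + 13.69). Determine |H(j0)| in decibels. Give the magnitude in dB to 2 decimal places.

H(0) = 13.69 / 13.69 = 1
20 log₁₀(1) = 0.000 dB

0.00 dB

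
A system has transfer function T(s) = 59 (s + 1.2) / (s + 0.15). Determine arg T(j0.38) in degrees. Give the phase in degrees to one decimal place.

-50.9°

∠(j0.38 + 1.2) = arctan(0.38/1.2) = 17.57°
∠(j0.38 + 0.15) = arctan(0.38/0.15) = 68.46°
∠T(j0.38) = 17.57° − 68.46° = -50.89°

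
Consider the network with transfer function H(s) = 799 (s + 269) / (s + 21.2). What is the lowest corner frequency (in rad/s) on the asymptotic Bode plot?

21.2 rad/s

Break frequencies occur at each pole and zero magnitude: 21.2 rad/s, 269 rad/s.
The lowest is 21.2 rad/s.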